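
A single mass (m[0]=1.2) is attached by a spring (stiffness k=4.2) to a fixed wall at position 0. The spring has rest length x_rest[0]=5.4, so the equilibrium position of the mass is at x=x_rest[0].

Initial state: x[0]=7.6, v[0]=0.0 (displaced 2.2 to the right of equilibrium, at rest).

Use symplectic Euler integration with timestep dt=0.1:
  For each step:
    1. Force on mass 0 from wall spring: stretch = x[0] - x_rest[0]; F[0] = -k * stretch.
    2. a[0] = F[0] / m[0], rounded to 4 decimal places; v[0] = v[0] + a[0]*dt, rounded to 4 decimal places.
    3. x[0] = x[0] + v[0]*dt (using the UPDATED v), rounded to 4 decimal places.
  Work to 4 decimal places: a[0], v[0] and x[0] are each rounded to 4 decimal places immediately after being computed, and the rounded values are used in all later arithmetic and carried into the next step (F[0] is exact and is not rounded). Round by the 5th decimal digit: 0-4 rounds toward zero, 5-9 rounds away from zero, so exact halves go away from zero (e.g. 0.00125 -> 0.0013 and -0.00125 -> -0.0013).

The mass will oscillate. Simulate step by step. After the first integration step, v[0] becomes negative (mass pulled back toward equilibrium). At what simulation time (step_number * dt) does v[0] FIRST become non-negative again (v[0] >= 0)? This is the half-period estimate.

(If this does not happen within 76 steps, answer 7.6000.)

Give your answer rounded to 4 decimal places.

Answer: 1.7000

Derivation:
Step 0: x=[7.6000] v=[0.0000]
Step 1: x=[7.5230] v=[-0.7700]
Step 2: x=[7.3717] v=[-1.5131]
Step 3: x=[7.1514] v=[-2.2032]
Step 4: x=[6.8698] v=[-2.8162]
Step 5: x=[6.5367] v=[-3.3306]
Step 6: x=[6.1639] v=[-3.7285]
Step 7: x=[5.7643] v=[-3.9959]
Step 8: x=[5.3520] v=[-4.1234]
Step 9: x=[4.9413] v=[-4.1066]
Step 10: x=[4.5467] v=[-3.9461]
Step 11: x=[4.1820] v=[-3.6474]
Step 12: x=[3.8599] v=[-3.2211]
Step 13: x=[3.5917] v=[-2.6821]
Step 14: x=[3.3868] v=[-2.0492]
Step 15: x=[3.2523] v=[-1.3446]
Step 16: x=[3.1930] v=[-0.5929]
Step 17: x=[3.2110] v=[0.1796]
First v>=0 after going negative at step 17, time=1.7000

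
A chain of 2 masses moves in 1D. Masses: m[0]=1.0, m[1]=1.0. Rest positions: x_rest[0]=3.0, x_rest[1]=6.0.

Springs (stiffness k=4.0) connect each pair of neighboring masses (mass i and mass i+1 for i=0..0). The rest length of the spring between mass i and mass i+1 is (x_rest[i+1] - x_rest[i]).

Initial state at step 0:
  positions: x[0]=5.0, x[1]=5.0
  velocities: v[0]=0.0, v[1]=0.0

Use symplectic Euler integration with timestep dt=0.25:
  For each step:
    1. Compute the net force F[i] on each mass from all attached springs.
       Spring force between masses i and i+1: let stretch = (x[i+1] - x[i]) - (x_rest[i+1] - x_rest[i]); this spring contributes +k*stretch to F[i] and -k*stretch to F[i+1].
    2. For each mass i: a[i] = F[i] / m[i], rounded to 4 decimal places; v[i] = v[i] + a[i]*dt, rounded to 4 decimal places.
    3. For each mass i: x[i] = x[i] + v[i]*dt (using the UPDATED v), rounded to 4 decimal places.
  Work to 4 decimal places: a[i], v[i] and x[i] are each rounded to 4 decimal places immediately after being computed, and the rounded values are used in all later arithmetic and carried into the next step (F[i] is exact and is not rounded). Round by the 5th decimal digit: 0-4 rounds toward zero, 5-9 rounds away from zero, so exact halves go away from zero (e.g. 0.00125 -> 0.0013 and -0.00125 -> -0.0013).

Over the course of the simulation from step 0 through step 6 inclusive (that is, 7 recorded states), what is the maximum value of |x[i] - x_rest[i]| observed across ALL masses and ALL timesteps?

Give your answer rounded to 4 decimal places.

Answer: 2.0938

Derivation:
Step 0: x=[5.0000 5.0000] v=[0.0000 0.0000]
Step 1: x=[4.2500 5.7500] v=[-3.0000 3.0000]
Step 2: x=[3.1250 6.8750] v=[-4.5000 4.5000]
Step 3: x=[2.1875 7.8125] v=[-3.7500 3.7500]
Step 4: x=[1.9063 8.0938] v=[-1.1250 1.1250]
Step 5: x=[2.4219 7.5782] v=[2.0625 -2.0625]
Step 6: x=[3.4766 6.5235] v=[4.2188 -4.2188]
Max displacement = 2.0938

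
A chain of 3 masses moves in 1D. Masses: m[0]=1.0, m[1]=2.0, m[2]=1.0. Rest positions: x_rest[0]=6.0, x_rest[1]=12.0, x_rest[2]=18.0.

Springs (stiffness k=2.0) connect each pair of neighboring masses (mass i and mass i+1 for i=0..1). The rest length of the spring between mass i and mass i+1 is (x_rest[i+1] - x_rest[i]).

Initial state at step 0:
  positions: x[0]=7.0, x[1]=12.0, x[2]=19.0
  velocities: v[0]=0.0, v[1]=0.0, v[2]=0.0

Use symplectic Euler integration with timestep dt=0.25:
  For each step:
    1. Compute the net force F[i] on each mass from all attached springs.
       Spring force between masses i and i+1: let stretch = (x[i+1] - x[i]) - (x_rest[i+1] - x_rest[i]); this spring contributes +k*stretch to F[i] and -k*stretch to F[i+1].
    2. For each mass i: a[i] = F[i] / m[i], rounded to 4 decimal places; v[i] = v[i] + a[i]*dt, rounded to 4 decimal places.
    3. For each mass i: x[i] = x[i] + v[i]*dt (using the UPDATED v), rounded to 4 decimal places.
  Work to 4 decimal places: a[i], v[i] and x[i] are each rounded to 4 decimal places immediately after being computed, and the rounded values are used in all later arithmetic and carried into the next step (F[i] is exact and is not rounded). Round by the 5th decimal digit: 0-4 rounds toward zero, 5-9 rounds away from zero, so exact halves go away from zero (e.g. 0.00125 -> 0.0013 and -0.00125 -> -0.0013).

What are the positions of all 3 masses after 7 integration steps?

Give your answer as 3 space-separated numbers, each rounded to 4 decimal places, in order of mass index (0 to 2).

Step 0: x=[7.0000 12.0000 19.0000] v=[0.0000 0.0000 0.0000]
Step 1: x=[6.8750 12.1250 18.8750] v=[-0.5000 0.5000 -0.5000]
Step 2: x=[6.6563 12.3438 18.6563] v=[-0.8750 0.8750 -0.8750]
Step 3: x=[6.3985 12.6016 18.3985] v=[-1.0313 1.0313 -1.0313]
Step 4: x=[6.1661 12.8341 18.1661] v=[-0.9298 0.9298 -0.9298]
Step 5: x=[6.0172 12.9831 18.0172] v=[-0.5958 0.5958 -0.5958]
Step 6: x=[5.9890 13.0113 17.9890] v=[-0.1129 0.1129 -0.1129]
Step 7: x=[6.0886 12.9117 18.0886] v=[0.3983 -0.3983 0.3983]

Answer: 6.0886 12.9117 18.0886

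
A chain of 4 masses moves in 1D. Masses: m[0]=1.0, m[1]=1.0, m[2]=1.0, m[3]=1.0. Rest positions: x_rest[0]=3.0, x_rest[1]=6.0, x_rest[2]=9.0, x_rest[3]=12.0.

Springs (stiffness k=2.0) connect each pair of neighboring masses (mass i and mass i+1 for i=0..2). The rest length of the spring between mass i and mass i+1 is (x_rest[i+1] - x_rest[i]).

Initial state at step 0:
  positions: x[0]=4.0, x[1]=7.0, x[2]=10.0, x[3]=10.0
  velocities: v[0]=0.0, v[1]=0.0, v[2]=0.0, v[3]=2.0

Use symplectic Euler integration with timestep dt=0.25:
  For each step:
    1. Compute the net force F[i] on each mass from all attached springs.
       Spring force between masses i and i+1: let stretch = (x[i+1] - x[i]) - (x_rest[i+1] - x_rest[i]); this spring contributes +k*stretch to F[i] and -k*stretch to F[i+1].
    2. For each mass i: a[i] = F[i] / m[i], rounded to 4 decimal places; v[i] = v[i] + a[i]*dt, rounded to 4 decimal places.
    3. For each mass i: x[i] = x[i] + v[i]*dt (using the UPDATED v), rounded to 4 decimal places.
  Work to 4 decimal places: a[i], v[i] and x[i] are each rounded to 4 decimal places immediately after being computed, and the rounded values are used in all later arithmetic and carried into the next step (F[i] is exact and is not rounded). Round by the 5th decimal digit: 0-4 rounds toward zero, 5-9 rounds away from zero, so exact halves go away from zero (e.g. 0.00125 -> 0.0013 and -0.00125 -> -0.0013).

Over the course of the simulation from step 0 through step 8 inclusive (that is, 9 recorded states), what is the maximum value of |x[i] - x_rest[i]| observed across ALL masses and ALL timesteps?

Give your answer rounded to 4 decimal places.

Step 0: x=[4.0000 7.0000 10.0000 10.0000] v=[0.0000 0.0000 0.0000 2.0000]
Step 1: x=[4.0000 7.0000 9.6250 10.8750] v=[0.0000 0.0000 -1.5000 3.5000]
Step 2: x=[4.0000 6.9531 9.0781 11.9688] v=[0.0000 -0.1875 -2.1875 4.3750]
Step 3: x=[3.9941 6.8027 8.6269 13.0762] v=[-0.0235 -0.6016 -1.8047 4.4297]
Step 4: x=[3.9643 6.5293 8.5039 14.0025] v=[-0.1192 -1.0938 -0.4922 3.7051]
Step 5: x=[3.8801 6.1821 8.8214 14.6165] v=[-0.3367 -1.3890 1.2698 2.4558]
Step 6: x=[3.7087 5.8770 9.5333 14.8811] v=[-0.6857 -1.2204 2.8477 1.0583]
Step 7: x=[3.4333 5.7579 10.4567 14.8522] v=[-1.1016 -0.4764 3.6935 -0.1156]
Step 8: x=[3.0735 5.9356 11.3422 14.6489] v=[-1.4393 0.7107 3.5419 -0.8134]
Max displacement = 2.8811

Answer: 2.8811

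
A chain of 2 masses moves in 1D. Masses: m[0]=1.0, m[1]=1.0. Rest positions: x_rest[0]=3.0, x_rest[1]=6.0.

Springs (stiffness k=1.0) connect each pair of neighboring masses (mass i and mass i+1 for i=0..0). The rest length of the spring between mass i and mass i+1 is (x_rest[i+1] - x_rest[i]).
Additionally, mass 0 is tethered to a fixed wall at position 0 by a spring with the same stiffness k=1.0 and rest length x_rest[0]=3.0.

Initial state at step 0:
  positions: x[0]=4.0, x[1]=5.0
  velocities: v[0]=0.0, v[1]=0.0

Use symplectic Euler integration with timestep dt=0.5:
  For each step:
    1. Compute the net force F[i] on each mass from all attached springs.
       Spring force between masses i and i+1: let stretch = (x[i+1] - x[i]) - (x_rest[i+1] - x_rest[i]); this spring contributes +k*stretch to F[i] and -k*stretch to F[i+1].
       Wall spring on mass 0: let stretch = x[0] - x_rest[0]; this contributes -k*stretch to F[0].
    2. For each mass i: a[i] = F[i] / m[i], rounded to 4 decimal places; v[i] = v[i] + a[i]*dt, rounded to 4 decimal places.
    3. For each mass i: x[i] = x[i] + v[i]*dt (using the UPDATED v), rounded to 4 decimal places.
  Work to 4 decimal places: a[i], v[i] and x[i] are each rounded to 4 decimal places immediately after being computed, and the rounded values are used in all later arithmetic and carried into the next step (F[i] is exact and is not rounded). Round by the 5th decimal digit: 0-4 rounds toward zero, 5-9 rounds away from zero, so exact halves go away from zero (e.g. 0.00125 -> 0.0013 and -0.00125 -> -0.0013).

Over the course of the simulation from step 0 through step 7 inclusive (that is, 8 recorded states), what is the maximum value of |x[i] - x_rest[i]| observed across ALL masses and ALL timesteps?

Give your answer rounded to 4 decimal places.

Answer: 1.3982

Derivation:
Step 0: x=[4.0000 5.0000] v=[0.0000 0.0000]
Step 1: x=[3.2500 5.5000] v=[-1.5000 1.0000]
Step 2: x=[2.2500 6.1875] v=[-2.0000 1.3750]
Step 3: x=[1.6719 6.6407] v=[-1.1563 0.9063]
Step 4: x=[1.9180 6.6017] v=[0.4922 -0.0781]
Step 5: x=[2.8556 6.1417] v=[1.8751 -0.9200]
Step 6: x=[3.9008 5.6102] v=[2.0904 -1.0631]
Step 7: x=[4.3982 5.4013] v=[0.9947 -0.4178]
Max displacement = 1.3982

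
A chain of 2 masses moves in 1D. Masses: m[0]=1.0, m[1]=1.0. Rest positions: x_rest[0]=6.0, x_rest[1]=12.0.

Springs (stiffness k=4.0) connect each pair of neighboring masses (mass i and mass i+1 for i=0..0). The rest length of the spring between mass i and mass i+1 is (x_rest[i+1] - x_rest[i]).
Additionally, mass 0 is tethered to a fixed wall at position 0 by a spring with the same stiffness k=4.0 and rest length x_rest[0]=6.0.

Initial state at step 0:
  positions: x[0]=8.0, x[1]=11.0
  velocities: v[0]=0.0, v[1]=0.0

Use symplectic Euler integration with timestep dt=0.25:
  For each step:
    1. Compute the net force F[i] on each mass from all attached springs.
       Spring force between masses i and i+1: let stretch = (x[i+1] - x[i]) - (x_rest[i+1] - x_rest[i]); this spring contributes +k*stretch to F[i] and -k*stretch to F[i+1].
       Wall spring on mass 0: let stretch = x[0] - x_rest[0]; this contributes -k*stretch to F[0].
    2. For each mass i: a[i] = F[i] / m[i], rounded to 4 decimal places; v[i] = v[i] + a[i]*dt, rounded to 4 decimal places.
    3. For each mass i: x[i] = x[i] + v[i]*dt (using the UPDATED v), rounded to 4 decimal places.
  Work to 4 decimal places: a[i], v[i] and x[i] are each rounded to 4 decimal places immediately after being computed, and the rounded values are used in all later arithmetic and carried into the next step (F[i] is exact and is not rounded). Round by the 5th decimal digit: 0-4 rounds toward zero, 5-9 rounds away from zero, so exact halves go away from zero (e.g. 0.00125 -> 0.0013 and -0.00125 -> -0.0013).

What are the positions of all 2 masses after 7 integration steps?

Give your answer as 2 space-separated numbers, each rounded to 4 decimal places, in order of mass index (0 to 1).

Step 0: x=[8.0000 11.0000] v=[0.0000 0.0000]
Step 1: x=[6.7500 11.7500] v=[-5.0000 3.0000]
Step 2: x=[5.0625 12.7500] v=[-6.7500 4.0000]
Step 3: x=[4.0313 13.3281] v=[-4.1250 2.3125]
Step 4: x=[4.3164 13.0820] v=[1.1405 -0.9843]
Step 5: x=[5.7138 12.1445] v=[5.5897 -3.7499]
Step 6: x=[7.2905 11.0994] v=[6.3066 -4.1806]
Step 7: x=[7.9968 10.6020] v=[2.8250 -1.9895]

Answer: 7.9968 10.6020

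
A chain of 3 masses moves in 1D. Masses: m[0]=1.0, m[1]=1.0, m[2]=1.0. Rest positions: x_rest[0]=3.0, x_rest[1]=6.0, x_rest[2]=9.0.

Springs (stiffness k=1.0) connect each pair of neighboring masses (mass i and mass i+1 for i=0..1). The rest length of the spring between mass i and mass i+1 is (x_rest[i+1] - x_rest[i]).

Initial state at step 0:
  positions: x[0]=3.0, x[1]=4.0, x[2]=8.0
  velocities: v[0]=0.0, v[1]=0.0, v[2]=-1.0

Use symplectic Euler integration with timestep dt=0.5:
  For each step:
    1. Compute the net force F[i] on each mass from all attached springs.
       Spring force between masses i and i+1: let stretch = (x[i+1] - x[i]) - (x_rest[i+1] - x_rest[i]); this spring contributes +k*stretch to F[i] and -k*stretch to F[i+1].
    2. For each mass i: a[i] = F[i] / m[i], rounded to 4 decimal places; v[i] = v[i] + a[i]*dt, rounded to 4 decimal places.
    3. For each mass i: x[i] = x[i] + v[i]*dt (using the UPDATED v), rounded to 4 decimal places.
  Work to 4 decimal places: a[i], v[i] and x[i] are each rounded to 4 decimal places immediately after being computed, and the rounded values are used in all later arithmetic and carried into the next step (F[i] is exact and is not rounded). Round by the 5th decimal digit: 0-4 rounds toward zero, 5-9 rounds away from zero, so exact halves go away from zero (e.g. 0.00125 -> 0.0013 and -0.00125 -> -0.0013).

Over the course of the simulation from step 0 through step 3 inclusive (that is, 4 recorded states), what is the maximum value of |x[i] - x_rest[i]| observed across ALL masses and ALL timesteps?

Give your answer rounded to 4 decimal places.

Answer: 2.5156

Derivation:
Step 0: x=[3.0000 4.0000 8.0000] v=[0.0000 0.0000 -1.0000]
Step 1: x=[2.5000 4.7500 7.2500] v=[-1.0000 1.5000 -1.5000]
Step 2: x=[1.8125 5.5625 6.6250] v=[-1.3750 1.6250 -1.2500]
Step 3: x=[1.3125 5.7032 6.4844] v=[-1.0000 0.2813 -0.2813]
Max displacement = 2.5156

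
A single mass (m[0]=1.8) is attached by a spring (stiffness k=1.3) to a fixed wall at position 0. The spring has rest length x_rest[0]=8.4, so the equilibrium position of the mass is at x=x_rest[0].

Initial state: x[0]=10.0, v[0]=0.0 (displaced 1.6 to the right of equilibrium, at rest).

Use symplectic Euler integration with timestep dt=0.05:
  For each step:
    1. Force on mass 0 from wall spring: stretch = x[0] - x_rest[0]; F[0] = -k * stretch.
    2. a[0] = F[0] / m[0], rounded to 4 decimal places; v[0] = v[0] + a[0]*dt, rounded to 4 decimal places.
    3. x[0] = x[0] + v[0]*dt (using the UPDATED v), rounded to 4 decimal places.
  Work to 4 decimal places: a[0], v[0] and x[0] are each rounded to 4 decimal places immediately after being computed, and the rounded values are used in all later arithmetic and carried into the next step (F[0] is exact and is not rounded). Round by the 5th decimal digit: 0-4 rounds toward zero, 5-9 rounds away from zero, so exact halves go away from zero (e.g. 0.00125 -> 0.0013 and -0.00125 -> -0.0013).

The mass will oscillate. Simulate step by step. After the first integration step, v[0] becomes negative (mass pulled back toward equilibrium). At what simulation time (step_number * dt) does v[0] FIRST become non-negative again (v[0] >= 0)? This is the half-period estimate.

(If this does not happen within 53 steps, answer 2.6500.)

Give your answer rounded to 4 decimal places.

Answer: 2.6500

Derivation:
Step 0: x=[10.0000] v=[0.0000]
Step 1: x=[9.9971] v=[-0.0578]
Step 2: x=[9.9913] v=[-0.1155]
Step 3: x=[9.9827] v=[-0.1730]
Step 4: x=[9.9712] v=[-0.2302]
Step 5: x=[9.9569] v=[-0.2869]
Step 6: x=[9.9397] v=[-0.3431]
Step 7: x=[9.9198] v=[-0.3987]
Step 8: x=[9.8971] v=[-0.4536]
Step 9: x=[9.8717] v=[-0.5077]
Step 10: x=[9.8437] v=[-0.5608]
Step 11: x=[9.8131] v=[-0.6129]
Step 12: x=[9.7799] v=[-0.6639]
Step 13: x=[9.7442] v=[-0.7137]
Step 14: x=[9.7061] v=[-0.7622]
Step 15: x=[9.6656] v=[-0.8094]
Step 16: x=[9.6228] v=[-0.8551]
Step 17: x=[9.5778] v=[-0.8993]
Step 18: x=[9.5307] v=[-0.9418]
Step 19: x=[9.4816] v=[-0.9826]
Step 20: x=[9.4305] v=[-1.0217]
Step 21: x=[9.3776] v=[-1.0589]
Step 22: x=[9.3229] v=[-1.0942]
Step 23: x=[9.2665] v=[-1.1275]
Step 24: x=[9.2086] v=[-1.1588]
Step 25: x=[9.1492] v=[-1.1880]
Step 26: x=[9.0884] v=[-1.2151]
Step 27: x=[9.0264] v=[-1.2400]
Step 28: x=[8.9633] v=[-1.2626]
Step 29: x=[8.8992] v=[-1.2829]
Step 30: x=[8.8342] v=[-1.3009]
Step 31: x=[8.7684] v=[-1.3166]
Step 32: x=[8.7019] v=[-1.3299]
Step 33: x=[8.6349] v=[-1.3408]
Step 34: x=[8.5674] v=[-1.3493]
Step 35: x=[8.4996] v=[-1.3553]
Step 36: x=[8.4317] v=[-1.3589]
Step 37: x=[8.3637] v=[-1.3600]
Step 38: x=[8.2958] v=[-1.3587]
Step 39: x=[8.2281] v=[-1.3549]
Step 40: x=[8.1607] v=[-1.3487]
Step 41: x=[8.0937] v=[-1.3401]
Step 42: x=[8.0273] v=[-1.3290]
Step 43: x=[7.9615] v=[-1.3155]
Step 44: x=[7.8965] v=[-1.2997]
Step 45: x=[7.8324] v=[-1.2815]
Step 46: x=[7.7694] v=[-1.2610]
Step 47: x=[7.7075] v=[-1.2382]
Step 48: x=[7.6468] v=[-1.2132]
Step 49: x=[7.5875] v=[-1.1860]
Step 50: x=[7.5297] v=[-1.1567]
Step 51: x=[7.4734] v=[-1.1253]
Step 52: x=[7.4188] v=[-1.0918]
Step 53: x=[7.3660] v=[-1.0564]
v[0] did not become non-negative within 53 steps; using fallback time=2.6500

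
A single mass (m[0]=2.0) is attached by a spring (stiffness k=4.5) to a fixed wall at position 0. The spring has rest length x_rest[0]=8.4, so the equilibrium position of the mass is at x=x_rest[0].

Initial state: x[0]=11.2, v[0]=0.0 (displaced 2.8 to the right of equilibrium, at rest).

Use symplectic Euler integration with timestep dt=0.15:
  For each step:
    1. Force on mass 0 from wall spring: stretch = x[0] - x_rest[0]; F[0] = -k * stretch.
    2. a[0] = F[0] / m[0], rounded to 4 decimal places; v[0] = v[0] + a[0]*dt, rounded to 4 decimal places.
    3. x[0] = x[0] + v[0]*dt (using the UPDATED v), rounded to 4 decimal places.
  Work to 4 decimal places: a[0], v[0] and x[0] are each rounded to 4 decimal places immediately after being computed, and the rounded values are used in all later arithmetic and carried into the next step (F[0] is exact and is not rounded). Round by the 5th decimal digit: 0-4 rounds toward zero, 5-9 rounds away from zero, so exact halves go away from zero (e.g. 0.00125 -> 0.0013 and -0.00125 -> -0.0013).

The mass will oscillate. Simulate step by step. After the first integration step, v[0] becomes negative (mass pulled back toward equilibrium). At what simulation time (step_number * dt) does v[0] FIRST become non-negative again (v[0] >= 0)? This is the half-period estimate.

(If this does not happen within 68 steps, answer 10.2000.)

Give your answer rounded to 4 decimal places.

Step 0: x=[11.2000] v=[0.0000]
Step 1: x=[11.0583] v=[-0.9450]
Step 2: x=[10.7820] v=[-1.8422]
Step 3: x=[10.3851] v=[-2.6461]
Step 4: x=[9.8877] v=[-3.3161]
Step 5: x=[9.3150] v=[-3.8182]
Step 6: x=[8.6960] v=[-4.1270]
Step 7: x=[8.0620] v=[-4.2269]
Step 8: x=[7.4451] v=[-4.1128]
Step 9: x=[6.8765] v=[-3.7905]
Step 10: x=[6.3851] v=[-3.2763]
Step 11: x=[5.9957] v=[-2.5963]
Step 12: x=[5.7280] v=[-1.7848]
Step 13: x=[5.5956] v=[-0.8830]
Step 14: x=[5.6051] v=[0.0635]
First v>=0 after going negative at step 14, time=2.1000

Answer: 2.1000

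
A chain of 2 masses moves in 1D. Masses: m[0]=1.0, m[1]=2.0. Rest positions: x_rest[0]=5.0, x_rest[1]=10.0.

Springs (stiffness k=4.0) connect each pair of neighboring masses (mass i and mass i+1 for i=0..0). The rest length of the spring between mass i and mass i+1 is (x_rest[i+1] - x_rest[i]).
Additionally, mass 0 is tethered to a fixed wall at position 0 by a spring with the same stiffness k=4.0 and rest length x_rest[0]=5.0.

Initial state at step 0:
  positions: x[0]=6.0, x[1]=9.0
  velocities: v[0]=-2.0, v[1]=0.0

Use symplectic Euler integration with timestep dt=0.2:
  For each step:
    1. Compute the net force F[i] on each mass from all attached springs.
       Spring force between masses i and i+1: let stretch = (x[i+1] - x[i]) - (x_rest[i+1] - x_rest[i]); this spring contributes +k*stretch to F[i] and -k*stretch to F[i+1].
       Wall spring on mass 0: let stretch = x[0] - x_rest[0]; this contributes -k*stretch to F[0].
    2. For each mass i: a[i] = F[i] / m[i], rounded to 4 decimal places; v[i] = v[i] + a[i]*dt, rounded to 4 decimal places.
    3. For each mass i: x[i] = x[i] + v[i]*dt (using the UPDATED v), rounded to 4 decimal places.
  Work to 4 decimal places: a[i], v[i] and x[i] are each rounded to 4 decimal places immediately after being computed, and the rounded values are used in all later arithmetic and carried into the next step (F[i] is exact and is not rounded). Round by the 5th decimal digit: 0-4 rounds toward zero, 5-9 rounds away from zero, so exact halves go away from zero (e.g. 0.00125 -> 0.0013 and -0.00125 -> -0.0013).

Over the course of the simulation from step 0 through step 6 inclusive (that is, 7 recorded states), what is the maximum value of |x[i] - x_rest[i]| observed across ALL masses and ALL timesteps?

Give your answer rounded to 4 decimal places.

Answer: 2.1265

Derivation:
Step 0: x=[6.0000 9.0000] v=[-2.0000 0.0000]
Step 1: x=[5.1200 9.1600] v=[-4.4000 0.8000]
Step 2: x=[4.0672 9.3968] v=[-5.2640 1.1840]
Step 3: x=[3.2164 9.6072] v=[-4.2541 1.0522]
Step 4: x=[2.8735 9.7064] v=[-1.7146 0.4959]
Step 5: x=[3.1641 9.6589] v=[1.4529 -0.2373]
Step 6: x=[3.9876 9.4919] v=[4.1175 -0.8352]
Max displacement = 2.1265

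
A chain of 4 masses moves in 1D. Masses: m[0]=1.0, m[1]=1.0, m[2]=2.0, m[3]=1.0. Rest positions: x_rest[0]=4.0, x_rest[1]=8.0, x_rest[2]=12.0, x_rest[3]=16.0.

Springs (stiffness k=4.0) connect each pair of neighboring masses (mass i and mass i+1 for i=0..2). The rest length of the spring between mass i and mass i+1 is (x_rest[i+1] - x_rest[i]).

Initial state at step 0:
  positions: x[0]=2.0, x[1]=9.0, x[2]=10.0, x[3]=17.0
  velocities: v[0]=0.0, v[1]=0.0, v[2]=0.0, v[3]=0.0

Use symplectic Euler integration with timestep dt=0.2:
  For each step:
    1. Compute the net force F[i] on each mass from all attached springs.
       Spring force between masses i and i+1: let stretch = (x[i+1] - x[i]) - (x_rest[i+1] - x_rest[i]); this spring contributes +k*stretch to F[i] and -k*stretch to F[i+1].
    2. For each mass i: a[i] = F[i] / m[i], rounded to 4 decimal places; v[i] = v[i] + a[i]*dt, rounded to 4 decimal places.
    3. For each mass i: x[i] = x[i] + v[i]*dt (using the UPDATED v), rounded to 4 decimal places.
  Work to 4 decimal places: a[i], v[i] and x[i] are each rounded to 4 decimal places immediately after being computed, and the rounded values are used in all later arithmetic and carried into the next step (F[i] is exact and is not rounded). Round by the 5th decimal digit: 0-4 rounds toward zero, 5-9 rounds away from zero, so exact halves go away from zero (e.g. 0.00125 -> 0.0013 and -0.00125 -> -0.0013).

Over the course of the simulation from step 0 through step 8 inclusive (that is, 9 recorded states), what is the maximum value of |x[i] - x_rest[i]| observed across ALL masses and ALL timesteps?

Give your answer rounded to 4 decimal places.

Step 0: x=[2.0000 9.0000 10.0000 17.0000] v=[0.0000 0.0000 0.0000 0.0000]
Step 1: x=[2.4800 8.0400 10.4800 16.5200] v=[2.4000 -4.8000 2.4000 -2.4000]
Step 2: x=[3.2096 6.5808 11.2480 15.7136] v=[3.6480 -7.2960 3.8400 -4.0320]
Step 3: x=[3.8386 5.3290 11.9999 14.8327] v=[3.1450 -6.2592 3.7594 -4.4045]
Step 4: x=[4.0661 4.9060 12.4447 14.1386] v=[1.1373 -2.1148 2.2242 -3.4707]
Step 5: x=[3.7879 5.5548 12.4220 13.8134] v=[-1.3908 3.2442 -0.1137 -1.6258]
Step 6: x=[3.1524 7.0197 11.9612 13.9056] v=[-3.1773 7.3244 -2.3040 0.4611]
Step 7: x=[2.4957 8.6565 11.2606 14.3267] v=[-3.2835 8.1838 -3.5028 2.1056]
Step 8: x=[2.1847 9.7242 10.5970 14.8972] v=[-1.5549 5.3384 -3.3180 2.8527]
Max displacement = 3.0940

Answer: 3.0940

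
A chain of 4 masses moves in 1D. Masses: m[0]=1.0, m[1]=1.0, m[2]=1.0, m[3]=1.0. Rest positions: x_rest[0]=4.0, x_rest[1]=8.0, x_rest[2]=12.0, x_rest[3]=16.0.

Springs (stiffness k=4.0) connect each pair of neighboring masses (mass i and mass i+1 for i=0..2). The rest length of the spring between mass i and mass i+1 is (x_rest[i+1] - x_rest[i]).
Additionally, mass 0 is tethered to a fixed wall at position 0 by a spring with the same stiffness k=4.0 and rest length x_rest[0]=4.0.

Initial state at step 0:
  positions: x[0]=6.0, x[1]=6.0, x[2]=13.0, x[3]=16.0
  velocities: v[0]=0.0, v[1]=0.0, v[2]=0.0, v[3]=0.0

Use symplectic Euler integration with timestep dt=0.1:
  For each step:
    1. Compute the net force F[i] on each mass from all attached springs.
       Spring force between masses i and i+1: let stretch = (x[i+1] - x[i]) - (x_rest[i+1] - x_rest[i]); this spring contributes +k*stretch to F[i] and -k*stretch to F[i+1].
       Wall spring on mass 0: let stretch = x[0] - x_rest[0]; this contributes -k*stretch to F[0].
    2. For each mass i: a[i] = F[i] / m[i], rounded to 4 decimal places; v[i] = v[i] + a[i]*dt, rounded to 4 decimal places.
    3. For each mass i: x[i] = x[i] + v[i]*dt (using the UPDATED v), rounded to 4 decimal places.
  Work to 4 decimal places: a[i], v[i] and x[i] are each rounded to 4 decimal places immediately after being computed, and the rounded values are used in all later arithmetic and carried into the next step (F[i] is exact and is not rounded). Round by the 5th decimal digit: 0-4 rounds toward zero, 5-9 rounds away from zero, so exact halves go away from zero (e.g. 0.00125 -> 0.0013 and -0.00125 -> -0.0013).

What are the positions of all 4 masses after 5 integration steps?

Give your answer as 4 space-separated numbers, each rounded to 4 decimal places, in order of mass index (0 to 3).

Step 0: x=[6.0000 6.0000 13.0000 16.0000] v=[0.0000 0.0000 0.0000 0.0000]
Step 1: x=[5.7600 6.2800 12.8400 16.0400] v=[-2.4000 2.8000 -1.6000 0.4000]
Step 2: x=[5.3104 6.8016 12.5456 16.1120] v=[-4.4960 5.2160 -2.9440 0.7200]
Step 3: x=[4.7080 7.4933 12.1641 16.2013] v=[-6.0237 6.9171 -3.8150 0.8934]
Step 4: x=[4.0287 8.2604 11.7573 16.2892] v=[-6.7928 7.6713 -4.0684 0.8785]
Step 5: x=[3.3575 8.9981 11.3919 16.3558] v=[-6.7116 7.3774 -3.6544 0.6657]

Answer: 3.3575 8.9981 11.3919 16.3558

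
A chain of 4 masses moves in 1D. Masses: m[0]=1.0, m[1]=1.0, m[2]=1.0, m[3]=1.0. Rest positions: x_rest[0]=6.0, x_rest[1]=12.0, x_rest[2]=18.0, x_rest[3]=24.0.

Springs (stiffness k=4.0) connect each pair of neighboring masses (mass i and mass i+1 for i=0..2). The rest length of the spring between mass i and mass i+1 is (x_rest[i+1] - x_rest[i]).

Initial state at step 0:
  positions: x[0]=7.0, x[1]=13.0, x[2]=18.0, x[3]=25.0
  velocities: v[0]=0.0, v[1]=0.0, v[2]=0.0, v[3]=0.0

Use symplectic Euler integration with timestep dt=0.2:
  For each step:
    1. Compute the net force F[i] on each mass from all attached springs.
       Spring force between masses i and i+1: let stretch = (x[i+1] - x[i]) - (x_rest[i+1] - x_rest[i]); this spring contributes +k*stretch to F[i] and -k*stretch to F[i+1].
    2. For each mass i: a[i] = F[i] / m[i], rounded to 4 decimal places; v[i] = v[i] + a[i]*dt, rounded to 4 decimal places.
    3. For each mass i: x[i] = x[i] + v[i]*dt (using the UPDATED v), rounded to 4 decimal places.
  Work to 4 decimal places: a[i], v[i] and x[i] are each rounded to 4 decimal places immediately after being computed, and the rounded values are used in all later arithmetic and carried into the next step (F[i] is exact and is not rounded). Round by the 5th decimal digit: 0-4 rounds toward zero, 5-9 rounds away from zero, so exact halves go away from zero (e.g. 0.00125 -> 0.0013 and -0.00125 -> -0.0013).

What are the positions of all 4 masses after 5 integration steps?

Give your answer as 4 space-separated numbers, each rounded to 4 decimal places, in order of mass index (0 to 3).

Answer: 6.5673 12.7622 19.2590 24.4115

Derivation:
Step 0: x=[7.0000 13.0000 18.0000 25.0000] v=[0.0000 0.0000 0.0000 0.0000]
Step 1: x=[7.0000 12.8400 18.3200 24.8400] v=[0.0000 -0.8000 1.6000 -0.8000]
Step 2: x=[6.9744 12.6224 18.8064 24.5968] v=[-0.1280 -1.0880 2.4320 -1.2160]
Step 3: x=[6.8925 12.4906 19.2298 24.3871] v=[-0.4096 -0.6592 2.1171 -1.0483]
Step 4: x=[6.7463 12.5413 19.4001 24.3123] v=[-0.7311 0.2537 0.8516 -0.3741]
Step 5: x=[6.5673 12.7622 19.2590 24.4115] v=[-0.8951 1.1047 -0.7057 0.4961]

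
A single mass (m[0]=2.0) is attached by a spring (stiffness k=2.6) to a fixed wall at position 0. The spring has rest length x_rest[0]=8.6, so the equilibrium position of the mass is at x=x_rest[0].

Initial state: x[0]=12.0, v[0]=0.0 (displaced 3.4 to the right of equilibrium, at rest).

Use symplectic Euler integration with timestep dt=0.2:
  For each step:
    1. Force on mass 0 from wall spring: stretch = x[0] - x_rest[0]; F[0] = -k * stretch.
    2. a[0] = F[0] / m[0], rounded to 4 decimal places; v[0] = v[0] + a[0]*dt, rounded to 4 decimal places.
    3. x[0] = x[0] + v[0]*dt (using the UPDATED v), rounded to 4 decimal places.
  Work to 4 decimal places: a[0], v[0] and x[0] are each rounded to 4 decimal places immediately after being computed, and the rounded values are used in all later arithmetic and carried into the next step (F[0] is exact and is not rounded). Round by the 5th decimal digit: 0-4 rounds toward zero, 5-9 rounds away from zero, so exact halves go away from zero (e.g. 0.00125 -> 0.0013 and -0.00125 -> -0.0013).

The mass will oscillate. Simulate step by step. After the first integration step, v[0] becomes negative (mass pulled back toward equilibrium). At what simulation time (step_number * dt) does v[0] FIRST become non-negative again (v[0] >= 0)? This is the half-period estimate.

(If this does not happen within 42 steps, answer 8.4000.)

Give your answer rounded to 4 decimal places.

Step 0: x=[12.0000] v=[0.0000]
Step 1: x=[11.8232] v=[-0.8840]
Step 2: x=[11.4788] v=[-1.7220]
Step 3: x=[10.9847] v=[-2.4705]
Step 4: x=[10.3666] v=[-3.0905]
Step 5: x=[9.6566] v=[-3.5498]
Step 6: x=[8.8917] v=[-3.8245]
Step 7: x=[8.1116] v=[-3.9003]
Step 8: x=[7.3569] v=[-3.7733]
Step 9: x=[6.6669] v=[-3.4501]
Step 10: x=[6.0774] v=[-2.9475]
Step 11: x=[5.6191] v=[-2.2916]
Step 12: x=[5.3158] v=[-1.5166]
Step 13: x=[5.1833] v=[-0.6627]
Step 14: x=[5.2284] v=[0.2256]
First v>=0 after going negative at step 14, time=2.8000

Answer: 2.8000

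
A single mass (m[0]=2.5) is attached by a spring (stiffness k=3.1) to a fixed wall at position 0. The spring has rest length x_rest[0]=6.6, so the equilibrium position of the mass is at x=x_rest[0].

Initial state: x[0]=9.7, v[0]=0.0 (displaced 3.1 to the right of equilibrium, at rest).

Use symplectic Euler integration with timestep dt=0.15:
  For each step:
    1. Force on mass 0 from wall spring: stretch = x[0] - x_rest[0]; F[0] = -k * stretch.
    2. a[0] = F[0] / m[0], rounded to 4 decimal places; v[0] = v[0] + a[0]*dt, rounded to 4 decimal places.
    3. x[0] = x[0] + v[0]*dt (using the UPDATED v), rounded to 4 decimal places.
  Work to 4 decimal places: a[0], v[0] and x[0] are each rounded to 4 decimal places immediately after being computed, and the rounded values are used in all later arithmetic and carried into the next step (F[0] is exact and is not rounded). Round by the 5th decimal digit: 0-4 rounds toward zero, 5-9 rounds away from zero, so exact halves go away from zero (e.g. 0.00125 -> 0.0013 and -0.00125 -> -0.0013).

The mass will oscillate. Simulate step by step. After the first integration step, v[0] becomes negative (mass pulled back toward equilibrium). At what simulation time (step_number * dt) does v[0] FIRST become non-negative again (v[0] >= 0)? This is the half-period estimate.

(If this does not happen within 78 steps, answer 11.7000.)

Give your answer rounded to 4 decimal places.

Answer: 2.8500

Derivation:
Step 0: x=[9.7000] v=[0.0000]
Step 1: x=[9.6135] v=[-0.5766]
Step 2: x=[9.4429] v=[-1.1371]
Step 3: x=[9.1930] v=[-1.6659]
Step 4: x=[8.8708] v=[-2.1482]
Step 5: x=[8.4852] v=[-2.5706]
Step 6: x=[8.0470] v=[-2.9212]
Step 7: x=[7.5685] v=[-3.1903]
Step 8: x=[7.0629] v=[-3.3704]
Step 9: x=[6.5444] v=[-3.4565]
Step 10: x=[6.0275] v=[-3.4462]
Step 11: x=[5.5265] v=[-3.3397]
Step 12: x=[5.0555] v=[-3.1400]
Step 13: x=[4.6276] v=[-2.8527]
Step 14: x=[4.2547] v=[-2.4858]
Step 15: x=[3.9473] v=[-2.0496]
Step 16: x=[3.7139] v=[-1.5562]
Step 17: x=[3.5610] v=[-1.0194]
Step 18: x=[3.4929] v=[-0.4541]
Step 19: x=[3.5115] v=[0.1238]
First v>=0 after going negative at step 19, time=2.8500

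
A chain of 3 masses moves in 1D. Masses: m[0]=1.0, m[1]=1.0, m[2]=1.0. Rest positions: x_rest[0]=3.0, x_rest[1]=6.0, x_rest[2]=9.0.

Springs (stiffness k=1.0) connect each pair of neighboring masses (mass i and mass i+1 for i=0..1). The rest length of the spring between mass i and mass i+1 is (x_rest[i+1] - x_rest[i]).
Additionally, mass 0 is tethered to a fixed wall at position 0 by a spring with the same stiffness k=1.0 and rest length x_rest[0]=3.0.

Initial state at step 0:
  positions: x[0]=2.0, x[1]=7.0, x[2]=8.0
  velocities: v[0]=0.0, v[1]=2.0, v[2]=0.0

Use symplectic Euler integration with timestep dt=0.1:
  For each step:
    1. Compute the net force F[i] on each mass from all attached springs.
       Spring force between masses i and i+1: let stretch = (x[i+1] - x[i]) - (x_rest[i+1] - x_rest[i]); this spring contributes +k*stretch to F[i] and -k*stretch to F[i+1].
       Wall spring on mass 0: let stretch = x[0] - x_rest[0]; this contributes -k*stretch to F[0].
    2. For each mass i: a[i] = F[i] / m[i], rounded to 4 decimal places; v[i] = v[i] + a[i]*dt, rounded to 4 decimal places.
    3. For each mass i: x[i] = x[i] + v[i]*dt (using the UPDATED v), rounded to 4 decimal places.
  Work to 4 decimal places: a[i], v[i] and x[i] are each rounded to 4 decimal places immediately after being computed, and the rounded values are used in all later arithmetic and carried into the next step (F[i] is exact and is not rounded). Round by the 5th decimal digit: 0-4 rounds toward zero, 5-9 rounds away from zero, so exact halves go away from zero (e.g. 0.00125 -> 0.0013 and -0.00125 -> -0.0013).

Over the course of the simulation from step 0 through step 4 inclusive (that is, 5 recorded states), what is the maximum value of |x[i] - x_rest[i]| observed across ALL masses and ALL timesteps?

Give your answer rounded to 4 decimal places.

Answer: 1.3800

Derivation:
Step 0: x=[2.0000 7.0000 8.0000] v=[0.0000 2.0000 0.0000]
Step 1: x=[2.0300 7.1600 8.0200] v=[0.3000 1.6000 0.2000]
Step 2: x=[2.0910 7.2773 8.0614] v=[0.6100 1.1730 0.4140]
Step 3: x=[2.1830 7.3506 8.1250] v=[0.9195 0.7328 0.6356]
Step 4: x=[2.3048 7.3800 8.2108] v=[1.2180 0.2935 0.8582]
Max displacement = 1.3800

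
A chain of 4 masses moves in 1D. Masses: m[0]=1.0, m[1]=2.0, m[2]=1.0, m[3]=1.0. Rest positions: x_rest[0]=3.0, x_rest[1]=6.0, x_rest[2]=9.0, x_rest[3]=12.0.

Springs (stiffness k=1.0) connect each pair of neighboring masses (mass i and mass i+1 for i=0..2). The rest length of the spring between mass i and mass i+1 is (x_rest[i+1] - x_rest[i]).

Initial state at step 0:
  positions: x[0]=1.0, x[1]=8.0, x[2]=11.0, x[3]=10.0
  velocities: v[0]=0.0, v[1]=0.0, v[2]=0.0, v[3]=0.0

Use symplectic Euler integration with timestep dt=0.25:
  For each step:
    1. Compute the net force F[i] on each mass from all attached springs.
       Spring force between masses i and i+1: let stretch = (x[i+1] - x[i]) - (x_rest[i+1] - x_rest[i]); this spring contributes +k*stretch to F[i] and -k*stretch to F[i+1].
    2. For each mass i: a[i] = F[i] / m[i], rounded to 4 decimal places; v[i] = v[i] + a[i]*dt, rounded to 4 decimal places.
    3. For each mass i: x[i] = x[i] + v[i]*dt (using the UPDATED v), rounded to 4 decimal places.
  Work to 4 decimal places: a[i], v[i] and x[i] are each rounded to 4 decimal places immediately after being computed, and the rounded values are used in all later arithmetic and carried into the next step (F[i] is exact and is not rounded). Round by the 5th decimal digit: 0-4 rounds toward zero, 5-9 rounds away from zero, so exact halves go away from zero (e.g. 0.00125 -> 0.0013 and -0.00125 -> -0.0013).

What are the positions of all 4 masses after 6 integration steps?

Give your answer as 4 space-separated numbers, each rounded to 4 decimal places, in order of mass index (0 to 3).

Answer: 4.7681 5.9161 7.9972 13.4027

Derivation:
Step 0: x=[1.0000 8.0000 11.0000 10.0000] v=[0.0000 0.0000 0.0000 0.0000]
Step 1: x=[1.2500 7.8750 10.7500 10.2500] v=[1.0000 -0.5000 -1.0000 1.0000]
Step 2: x=[1.7266 7.6328 10.2891 10.7188] v=[1.9063 -0.9688 -1.8438 1.8750]
Step 3: x=[2.3848 7.2890 9.6890 11.3482] v=[2.6329 -1.3751 -2.4005 2.5176]
Step 4: x=[3.1621 6.8670 9.0426 12.0614] v=[3.1090 -1.6881 -2.5857 2.8528]
Step 5: x=[3.9834 6.3972 8.4489 12.7734] v=[3.2852 -1.8793 -2.3749 2.8481]
Step 6: x=[4.7681 5.9161 7.9972 13.4027] v=[3.1387 -1.9246 -1.8067 2.5170]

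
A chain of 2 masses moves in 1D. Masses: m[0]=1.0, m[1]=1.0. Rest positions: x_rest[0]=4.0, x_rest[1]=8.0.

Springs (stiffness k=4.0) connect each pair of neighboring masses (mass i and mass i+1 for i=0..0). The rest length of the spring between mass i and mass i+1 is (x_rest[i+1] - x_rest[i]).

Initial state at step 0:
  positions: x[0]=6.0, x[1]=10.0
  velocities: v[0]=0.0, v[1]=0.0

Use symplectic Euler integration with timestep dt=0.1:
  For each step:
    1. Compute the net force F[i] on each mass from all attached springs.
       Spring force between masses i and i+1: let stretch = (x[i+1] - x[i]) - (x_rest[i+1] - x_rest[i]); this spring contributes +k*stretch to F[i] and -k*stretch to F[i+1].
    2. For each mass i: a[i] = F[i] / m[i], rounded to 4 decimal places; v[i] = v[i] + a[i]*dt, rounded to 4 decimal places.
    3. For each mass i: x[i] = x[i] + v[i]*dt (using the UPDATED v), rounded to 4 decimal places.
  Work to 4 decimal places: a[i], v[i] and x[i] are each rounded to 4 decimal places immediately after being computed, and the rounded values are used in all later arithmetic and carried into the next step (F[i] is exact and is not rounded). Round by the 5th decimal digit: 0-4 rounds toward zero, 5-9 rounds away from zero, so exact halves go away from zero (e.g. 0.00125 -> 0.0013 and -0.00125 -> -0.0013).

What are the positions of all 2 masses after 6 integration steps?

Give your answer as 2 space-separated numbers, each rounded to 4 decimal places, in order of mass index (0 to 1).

Answer: 6.0000 10.0000

Derivation:
Step 0: x=[6.0000 10.0000] v=[0.0000 0.0000]
Step 1: x=[6.0000 10.0000] v=[0.0000 0.0000]
Step 2: x=[6.0000 10.0000] v=[0.0000 0.0000]
Step 3: x=[6.0000 10.0000] v=[0.0000 0.0000]
Step 4: x=[6.0000 10.0000] v=[0.0000 0.0000]
Step 5: x=[6.0000 10.0000] v=[0.0000 0.0000]
Step 6: x=[6.0000 10.0000] v=[0.0000 0.0000]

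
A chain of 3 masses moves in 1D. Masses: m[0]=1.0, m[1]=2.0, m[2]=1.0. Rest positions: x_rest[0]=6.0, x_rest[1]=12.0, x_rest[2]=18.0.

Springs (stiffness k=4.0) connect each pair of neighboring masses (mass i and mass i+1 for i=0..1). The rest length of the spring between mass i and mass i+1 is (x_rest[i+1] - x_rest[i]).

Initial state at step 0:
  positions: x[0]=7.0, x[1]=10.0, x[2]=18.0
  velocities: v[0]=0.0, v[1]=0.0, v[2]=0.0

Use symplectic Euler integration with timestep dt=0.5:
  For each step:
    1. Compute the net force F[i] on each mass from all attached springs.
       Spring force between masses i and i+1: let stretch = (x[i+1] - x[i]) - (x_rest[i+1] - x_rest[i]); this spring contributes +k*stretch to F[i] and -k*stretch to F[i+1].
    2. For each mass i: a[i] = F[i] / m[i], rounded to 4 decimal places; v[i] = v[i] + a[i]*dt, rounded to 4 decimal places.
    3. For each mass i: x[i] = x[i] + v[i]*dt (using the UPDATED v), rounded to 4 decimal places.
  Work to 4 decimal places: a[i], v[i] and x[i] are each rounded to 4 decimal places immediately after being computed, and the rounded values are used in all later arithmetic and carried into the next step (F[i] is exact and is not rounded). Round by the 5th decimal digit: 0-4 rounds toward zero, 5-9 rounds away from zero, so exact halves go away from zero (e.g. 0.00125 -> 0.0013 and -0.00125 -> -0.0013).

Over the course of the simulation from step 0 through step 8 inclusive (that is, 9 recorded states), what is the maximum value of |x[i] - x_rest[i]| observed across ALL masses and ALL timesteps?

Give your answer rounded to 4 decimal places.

Step 0: x=[7.0000 10.0000 18.0000] v=[0.0000 0.0000 0.0000]
Step 1: x=[4.0000 12.5000 16.0000] v=[-6.0000 5.0000 -4.0000]
Step 2: x=[3.5000 12.5000 16.5000] v=[-1.0000 0.0000 1.0000]
Step 3: x=[6.0000 10.0000 19.0000] v=[5.0000 -5.0000 5.0000]
Step 4: x=[6.5000 10.0000 18.5000] v=[1.0000 0.0000 -1.0000]
Step 5: x=[4.5000 12.5000 15.5000] v=[-4.0000 5.0000 -6.0000]
Step 6: x=[4.5000 12.5000 15.5000] v=[0.0000 0.0000 0.0000]
Step 7: x=[6.5000 10.0000 18.5000] v=[4.0000 -5.0000 6.0000]
Step 8: x=[6.0000 10.0000 19.0000] v=[-1.0000 0.0000 1.0000]
Max displacement = 2.5000

Answer: 2.5000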